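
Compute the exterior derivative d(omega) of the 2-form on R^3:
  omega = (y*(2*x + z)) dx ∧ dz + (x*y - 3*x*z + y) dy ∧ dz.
d(omega) = (-2*x + y - 4*z) dx ∧ dy ∧ dz

For a 2-form omega = sum_{i<j} g_{ij} dx_i ∧ dx_j, the exterior derivative is
  d(omega) = sum_{i<j} d(g_{ij}) ∧ dx_i ∧ dx_j = sum_{i<j, k} (∂g_{ij}/∂x_k) dx_k ∧ dx_i ∧ dx_j.
Expand each term, using dx_k ∧ dx_i ∧ dx_j = sgn(permutation) dx_{(a)} ∧ dx_{(b)} ∧ dx_{(c)} with (a < b < c) sorted:
  d(y*(2*x + z)) includes (∂/∂y)(y*(2*x + z)) dy = (2*x + z) dy, which multiplied by dx ∧ dz gives (-2*x - z) dx ∧ dy ∧ dz
  d(x*y - 3*x*z + y) includes (∂/∂x)(x*y - 3*x*z + y) dx = (y - 3*z) dx, which multiplied by dy ∧ dz gives (y - 3*z) dx ∧ dy ∧ dz
Collecting like 3-forms: d(omega) = (-2*x + y - 4*z) dx ∧ dy ∧ dz.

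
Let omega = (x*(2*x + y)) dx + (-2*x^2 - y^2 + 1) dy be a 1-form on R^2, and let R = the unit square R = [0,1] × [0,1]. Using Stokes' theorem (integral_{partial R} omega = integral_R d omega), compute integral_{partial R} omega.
integral_(partial R) omega = -5/2

Stokes: integral_partial_R omega = integral_R d omega with d omega = (∂Q/∂x - ∂P/∂y) dx ∧ dy.
  ∂Q/∂x = -4*x
  ∂P/∂y = x
  integrand = ∂Q/∂x - ∂P/∂y = -5*x.
Integrating over R: integral_0^1 integral_0^1 (-5*x) dx dy = -5/2.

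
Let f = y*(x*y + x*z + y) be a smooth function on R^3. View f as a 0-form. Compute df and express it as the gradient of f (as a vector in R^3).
df = (y*(y + z)) dx + (2*x*y + x*z + 2*y) dy + (x*y) dz; grad f = (y*(y + z), 2*x*y + x*z + 2*y, x*y)

For a 0-form f, d f = (∂f/∂x) dx + (∂f/∂y) dy + (∂f/∂z) dz. The components of the vector representation are exactly the entries of grad f in Cartesian coordinates:
  ∂f/∂x = y*(y + z)
  ∂f/∂y = 2*x*y + x*z + 2*y
  ∂f/∂z = x*y.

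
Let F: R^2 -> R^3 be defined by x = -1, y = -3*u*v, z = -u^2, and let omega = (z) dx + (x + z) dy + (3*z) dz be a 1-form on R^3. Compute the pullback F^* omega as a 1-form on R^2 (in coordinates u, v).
F^* omega = (6*u^3 + 3*u^2*v + 3*v) du + (3*u*(u^2 + 1)) dv

Using F^*(f dg) = (f ∘ F) d(g ∘ F), substitute each coordinate x_i by F_i(u, v) in f_i, and replace dx_i by d F_i = (∂F_i/∂u) du + (∂F_i/∂v) dv.
  For the x component: f_1(F) = -u^2; d F_1 = (0) du + (0) dv
  For the y component: f_2(F) = -u^2 - 1; d F_2 = (-3*v) du + (-3*u) dv
  For the z component: f_3(F) = -3*u^2; d F_3 = (-2*u) du + (0) dv
Combining and collecting du, dv coefficients:
  coeff of du: 6*u^3 + 3*u^2*v + 3*v
  coeff of dv: 3*u*(u^2 + 1)
F^* omega = (6*u^3 + 3*u^2*v + 3*v) du + (3*u*(u^2 + 1)) dv.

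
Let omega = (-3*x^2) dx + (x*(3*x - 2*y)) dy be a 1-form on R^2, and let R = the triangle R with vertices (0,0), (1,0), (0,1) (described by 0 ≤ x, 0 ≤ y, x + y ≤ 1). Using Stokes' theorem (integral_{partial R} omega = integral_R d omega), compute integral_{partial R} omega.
integral_(partial R) omega = 2/3

Stokes: integral_partial_R omega = integral_R d omega with d omega = (∂Q/∂x - ∂P/∂y) dx ∧ dy.
  ∂Q/∂x = 6*x - 2*y
  ∂P/∂y = 0
  integrand = ∂Q/∂x - ∂P/∂y = 6*x - 2*y.
Integrating over R: integral_0^1 integral_0^{1-x} (6*x - 2*y) dy dx = 2/3.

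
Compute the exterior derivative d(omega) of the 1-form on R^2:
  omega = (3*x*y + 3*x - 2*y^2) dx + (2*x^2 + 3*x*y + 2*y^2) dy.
d(omega) = (x + 7*y) dx ∧ dy

For a 1-form omega = sum_i f_i dx_i, the exterior derivative is
  d(omega) = sum_{i < j} (∂f_j/∂x_i - ∂f_i/∂x_j) dx_i ∧ dx_j.
  coefficient of dx ∧ dy: ∂f_2/∂x - ∂f_1/∂y = ∂(2*x^2 + 3*x*y + 2*y^2)/∂x - ∂(3*x*y + 3*x - 2*y^2)/∂y = x + 7*y
Assembling: d(omega) = (x + 7*y) dx ∧ dy.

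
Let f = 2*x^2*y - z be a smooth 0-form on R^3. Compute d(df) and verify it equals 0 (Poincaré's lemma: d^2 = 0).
d(df) = 0

Step 1: df = sum_i (∂f/∂x_i) dx_i = (4*x*y) dx + (2*x^2) dy + (-1) dz.
Step 2: Apply d again. Using the 1-form formula, the coefficient of dx ∧ dy in d(df) is ∂^2 f/∂x ∂y - ∂^2 f/∂y ∂x = (4*x) - (4*x) = 0 (equality of mixed partials for smooth f).
Similarly for dx ∧ dz and dy ∧ dz — all coefficients vanish. So d(df) = 0.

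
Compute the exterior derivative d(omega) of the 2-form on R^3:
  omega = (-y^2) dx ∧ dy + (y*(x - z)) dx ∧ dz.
d(omega) = (-x + z) dx ∧ dy ∧ dz

For a 2-form omega = sum_{i<j} g_{ij} dx_i ∧ dx_j, the exterior derivative is
  d(omega) = sum_{i<j} d(g_{ij}) ∧ dx_i ∧ dx_j = sum_{i<j, k} (∂g_{ij}/∂x_k) dx_k ∧ dx_i ∧ dx_j.
Expand each term, using dx_k ∧ dx_i ∧ dx_j = sgn(permutation) dx_{(a)} ∧ dx_{(b)} ∧ dx_{(c)} with (a < b < c) sorted:
  d(y*(x - z)) includes (∂/∂y)(y*(x - z)) dy = (x - z) dy, which multiplied by dx ∧ dz gives (-x + z) dx ∧ dy ∧ dz
Collecting like 3-forms: d(omega) = (-x + z) dx ∧ dy ∧ dz.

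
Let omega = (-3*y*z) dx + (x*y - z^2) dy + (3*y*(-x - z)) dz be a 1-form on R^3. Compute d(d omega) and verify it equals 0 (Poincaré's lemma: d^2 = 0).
d(d omega) = 0

Step 1: d omega = sum_{i<j} (∂f_j/∂x_i - ∂f_i/∂x_j) dx_i ∧ dx_j:
  coeff of dx ∧ dy: y + 3*z
  coeff of dx ∧ dz: 0
  coeff of dy ∧ dz: -3*x - z
Step 2: Apply d again to each 2-form coefficient. The only possible 3-form in R^3 is dx ∧ dy ∧ dz, with coefficient
  ∂(coeff of dy∧dz)/∂x - ∂(coeff of dx∧dz)/∂y + ∂(coeff of dx∧dy)/∂z
  = ∂/∂x (-3*x - z) - ∂/∂y (0) + ∂/∂z (y + 3*z).
Each of these terms simplifies to sums of mixed partials that cancel in pairs. The result is 0 (by equality of mixed partials for smooth functions — Schwarz / Clairaut).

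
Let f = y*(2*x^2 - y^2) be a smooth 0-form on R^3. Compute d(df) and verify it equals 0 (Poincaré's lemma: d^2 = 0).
d(df) = 0

Step 1: df = sum_i (∂f/∂x_i) dx_i = (4*x*y) dx + (2*x^2 - 3*y^2) dy + (0) dz.
Step 2: Apply d again. Using the 1-form formula, the coefficient of dx ∧ dy in d(df) is ∂^2 f/∂x ∂y - ∂^2 f/∂y ∂x = (4*x) - (4*x) = 0 (equality of mixed partials for smooth f).
Similarly for dx ∧ dz and dy ∧ dz — all coefficients vanish. So d(df) = 0.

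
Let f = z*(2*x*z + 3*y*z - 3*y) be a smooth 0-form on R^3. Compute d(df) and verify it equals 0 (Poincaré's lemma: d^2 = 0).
d(df) = 0

Step 1: df = sum_i (∂f/∂x_i) dx_i = (2*z^2) dx + (3*z*(z - 1)) dy + (4*x*z + 6*y*z - 3*y) dz.
Step 2: Apply d again. Using the 1-form formula, the coefficient of dx ∧ dy in d(df) is ∂^2 f/∂x ∂y - ∂^2 f/∂y ∂x = (0) - (0) = 0 (equality of mixed partials for smooth f).
Similarly for dx ∧ dz and dy ∧ dz — all coefficients vanish. So d(df) = 0.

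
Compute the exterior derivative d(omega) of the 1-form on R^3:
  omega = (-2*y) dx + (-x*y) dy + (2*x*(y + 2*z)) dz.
d(omega) = (2 - y) dx ∧ dy + (2*y + 4*z) dx ∧ dz + (2*x) dy ∧ dz

For a 1-form omega = sum_i f_i dx_i, the exterior derivative is
  d(omega) = sum_{i < j} (∂f_j/∂x_i - ∂f_i/∂x_j) dx_i ∧ dx_j.
  coefficient of dx ∧ dy: ∂f_2/∂x - ∂f_1/∂y = ∂(-x*y)/∂x - ∂(-2*y)/∂y = 2 - y
  coefficient of dx ∧ dz: ∂f_3/∂x - ∂f_1/∂z = ∂(2*x*(y + 2*z))/∂x - ∂(-2*y)/∂z = 2*y + 4*z
  coefficient of dy ∧ dz: ∂f_3/∂y - ∂f_2/∂z = ∂(2*x*(y + 2*z))/∂y - ∂(-x*y)/∂z = 2*x
Assembling: d(omega) = (2 - y) dx ∧ dy + (2*y + 4*z) dx ∧ dz + (2*x) dy ∧ dz.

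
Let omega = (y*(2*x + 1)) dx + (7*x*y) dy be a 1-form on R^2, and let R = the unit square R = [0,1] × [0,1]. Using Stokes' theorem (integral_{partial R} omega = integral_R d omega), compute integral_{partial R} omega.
integral_(partial R) omega = 3/2

Stokes: integral_partial_R omega = integral_R d omega with d omega = (∂Q/∂x - ∂P/∂y) dx ∧ dy.
  ∂Q/∂x = 7*y
  ∂P/∂y = 2*x + 1
  integrand = ∂Q/∂x - ∂P/∂y = -2*x + 7*y - 1.
Integrating over R: integral_0^1 integral_0^1 (-2*x + 7*y - 1) dx dy = 3/2.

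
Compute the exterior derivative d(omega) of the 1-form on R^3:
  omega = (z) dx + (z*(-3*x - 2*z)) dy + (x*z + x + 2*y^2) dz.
d(omega) = (-3*z) dx ∧ dy + (z) dx ∧ dz + (3*x + 4*y + 4*z) dy ∧ dz

For a 1-form omega = sum_i f_i dx_i, the exterior derivative is
  d(omega) = sum_{i < j} (∂f_j/∂x_i - ∂f_i/∂x_j) dx_i ∧ dx_j.
  coefficient of dx ∧ dy: ∂f_2/∂x - ∂f_1/∂y = ∂(z*(-3*x - 2*z))/∂x - ∂(z)/∂y = -3*z
  coefficient of dx ∧ dz: ∂f_3/∂x - ∂f_1/∂z = ∂(x*z + x + 2*y^2)/∂x - ∂(z)/∂z = z
  coefficient of dy ∧ dz: ∂f_3/∂y - ∂f_2/∂z = ∂(x*z + x + 2*y^2)/∂y - ∂(z*(-3*x - 2*z))/∂z = 3*x + 4*y + 4*z
Assembling: d(omega) = (-3*z) dx ∧ dy + (z) dx ∧ dz + (3*x + 4*y + 4*z) dy ∧ dz.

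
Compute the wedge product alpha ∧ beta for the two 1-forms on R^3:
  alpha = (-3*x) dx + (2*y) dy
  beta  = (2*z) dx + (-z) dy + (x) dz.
alpha ∧ beta = (z*(3*x - 4*y)) dx ∧ dy + (-3*x^2) dx ∧ dz + (2*x*y) dy ∧ dz

Distribute the wedge, using dx_i ∧ dx_j = -dx_j ∧ dx_i and dx_i ∧ dx_i = 0. For each pair (i, j) with i < j, the coefficient of dx_i ∧ dx_j in alpha ∧ beta is (alpha_i * beta_j - alpha_j * beta_i). Collecting: alpha ∧ beta = (z*(3*x - 4*y)) dx ∧ dy + (-3*x^2) dx ∧ dz + (2*x*y) dy ∧ dz.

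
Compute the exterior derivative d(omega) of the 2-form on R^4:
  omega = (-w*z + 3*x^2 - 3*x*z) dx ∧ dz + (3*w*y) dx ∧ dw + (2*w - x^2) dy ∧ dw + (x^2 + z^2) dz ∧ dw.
d(omega) = (2*x - z) dx ∧ dz ∧ dw + (-3*w - 2*x) dx ∧ dy ∧ dw

For a 2-form omega = sum_{i<j} g_{ij} dx_i ∧ dx_j, the exterior derivative is
  d(omega) = sum_{i<j} d(g_{ij}) ∧ dx_i ∧ dx_j = sum_{i<j, k} (∂g_{ij}/∂x_k) dx_k ∧ dx_i ∧ dx_j.
Expand each term, using dx_k ∧ dx_i ∧ dx_j = sgn(permutation) dx_{(a)} ∧ dx_{(b)} ∧ dx_{(c)} with (a < b < c) sorted:
  d(-w*z + 3*x^2 - 3*x*z) includes (∂/∂w)(-w*z + 3*x^2 - 3*x*z) dw = (-z) dw, which multiplied by dx ∧ dz gives (-z) dx ∧ dz ∧ dw
  d(3*w*y) includes (∂/∂y)(3*w*y) dy = (3*w) dy, which multiplied by dx ∧ dw gives (-3*w) dx ∧ dy ∧ dw
  d(2*w - x^2) includes (∂/∂x)(2*w - x^2) dx = (-2*x) dx, which multiplied by dy ∧ dw gives (-2*x) dx ∧ dy ∧ dw
  d(x^2 + z^2) includes (∂/∂x)(x^2 + z^2) dx = (2*x) dx, which multiplied by dz ∧ dw gives (2*x) dx ∧ dz ∧ dw
Collecting like 3-forms: d(omega) = (2*x - z) dx ∧ dz ∧ dw + (-3*w - 2*x) dx ∧ dy ∧ dw.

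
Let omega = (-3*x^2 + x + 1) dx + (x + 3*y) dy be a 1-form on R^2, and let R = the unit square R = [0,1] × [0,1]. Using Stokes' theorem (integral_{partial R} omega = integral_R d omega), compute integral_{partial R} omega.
integral_(partial R) omega = 1

Stokes: integral_partial_R omega = integral_R d omega with d omega = (∂Q/∂x - ∂P/∂y) dx ∧ dy.
  ∂Q/∂x = 1
  ∂P/∂y = 0
  integrand = ∂Q/∂x - ∂P/∂y = 1.
Integrating over R: integral_0^1 integral_0^1 (1) dx dy = 1.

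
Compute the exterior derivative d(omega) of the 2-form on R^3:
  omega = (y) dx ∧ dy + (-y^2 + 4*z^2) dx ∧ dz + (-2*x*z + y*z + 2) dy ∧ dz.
d(omega) = (2*y - 2*z) dx ∧ dy ∧ dz

For a 2-form omega = sum_{i<j} g_{ij} dx_i ∧ dx_j, the exterior derivative is
  d(omega) = sum_{i<j} d(g_{ij}) ∧ dx_i ∧ dx_j = sum_{i<j, k} (∂g_{ij}/∂x_k) dx_k ∧ dx_i ∧ dx_j.
Expand each term, using dx_k ∧ dx_i ∧ dx_j = sgn(permutation) dx_{(a)} ∧ dx_{(b)} ∧ dx_{(c)} with (a < b < c) sorted:
  d(-y^2 + 4*z^2) includes (∂/∂y)(-y^2 + 4*z^2) dy = (-2*y) dy, which multiplied by dx ∧ dz gives (2*y) dx ∧ dy ∧ dz
  d(-2*x*z + y*z + 2) includes (∂/∂x)(-2*x*z + y*z + 2) dx = (-2*z) dx, which multiplied by dy ∧ dz gives (-2*z) dx ∧ dy ∧ dz
Collecting like 3-forms: d(omega) = (2*y - 2*z) dx ∧ dy ∧ dz.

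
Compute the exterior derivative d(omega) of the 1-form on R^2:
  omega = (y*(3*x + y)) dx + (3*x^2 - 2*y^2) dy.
d(omega) = (3*x - 2*y) dx ∧ dy

For a 1-form omega = sum_i f_i dx_i, the exterior derivative is
  d(omega) = sum_{i < j} (∂f_j/∂x_i - ∂f_i/∂x_j) dx_i ∧ dx_j.
  coefficient of dx ∧ dy: ∂f_2/∂x - ∂f_1/∂y = ∂(3*x^2 - 2*y^2)/∂x - ∂(y*(3*x + y))/∂y = 3*x - 2*y
Assembling: d(omega) = (3*x - 2*y) dx ∧ dy.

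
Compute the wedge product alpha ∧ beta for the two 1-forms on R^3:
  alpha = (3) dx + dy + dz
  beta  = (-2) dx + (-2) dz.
alpha ∧ beta = (-4) dx ∧ dz + (2) dx ∧ dy + (-2) dy ∧ dz

Distribute the wedge, using dx_i ∧ dx_j = -dx_j ∧ dx_i and dx_i ∧ dx_i = 0. For each pair (i, j) with i < j, the coefficient of dx_i ∧ dx_j in alpha ∧ beta is (alpha_i * beta_j - alpha_j * beta_i). Collecting: alpha ∧ beta = (-4) dx ∧ dz + (2) dx ∧ dy + (-2) dy ∧ dz.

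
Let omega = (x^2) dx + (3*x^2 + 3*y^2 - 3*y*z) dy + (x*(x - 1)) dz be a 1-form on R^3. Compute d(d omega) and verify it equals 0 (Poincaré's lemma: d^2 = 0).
d(d omega) = 0

Step 1: d omega = sum_{i<j} (∂f_j/∂x_i - ∂f_i/∂x_j) dx_i ∧ dx_j:
  coeff of dx ∧ dy: 6*x
  coeff of dx ∧ dz: 2*x - 1
  coeff of dy ∧ dz: 3*y
Step 2: Apply d again to each 2-form coefficient. The only possible 3-form in R^3 is dx ∧ dy ∧ dz, with coefficient
  ∂(coeff of dy∧dz)/∂x - ∂(coeff of dx∧dz)/∂y + ∂(coeff of dx∧dy)/∂z
  = ∂/∂x (3*y) - ∂/∂y (2*x - 1) + ∂/∂z (6*x).
Each of these terms simplifies to sums of mixed partials that cancel in pairs. The result is 0 (by equality of mixed partials for smooth functions — Schwarz / Clairaut).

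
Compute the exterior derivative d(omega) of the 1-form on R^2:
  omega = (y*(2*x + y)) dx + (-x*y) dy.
d(omega) = (-2*x - 3*y) dx ∧ dy

For a 1-form omega = sum_i f_i dx_i, the exterior derivative is
  d(omega) = sum_{i < j} (∂f_j/∂x_i - ∂f_i/∂x_j) dx_i ∧ dx_j.
  coefficient of dx ∧ dy: ∂f_2/∂x - ∂f_1/∂y = ∂(-x*y)/∂x - ∂(y*(2*x + y))/∂y = -2*x - 3*y
Assembling: d(omega) = (-2*x - 3*y) dx ∧ dy.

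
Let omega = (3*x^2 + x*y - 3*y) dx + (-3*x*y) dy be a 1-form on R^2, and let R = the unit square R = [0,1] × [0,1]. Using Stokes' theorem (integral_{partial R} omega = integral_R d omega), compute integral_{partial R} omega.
integral_(partial R) omega = 1

Stokes: integral_partial_R omega = integral_R d omega with d omega = (∂Q/∂x - ∂P/∂y) dx ∧ dy.
  ∂Q/∂x = -3*y
  ∂P/∂y = x - 3
  integrand = ∂Q/∂x - ∂P/∂y = -x - 3*y + 3.
Integrating over R: integral_0^1 integral_0^1 (-x - 3*y + 3) dx dy = 1.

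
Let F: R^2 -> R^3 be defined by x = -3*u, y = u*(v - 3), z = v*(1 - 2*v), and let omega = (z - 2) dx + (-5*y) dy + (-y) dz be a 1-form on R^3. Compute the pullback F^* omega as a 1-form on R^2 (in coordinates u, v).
F^* omega = (-5*u*v^2 + 30*u*v - 45*u + 6*v^2 - 3*v + 6) du + (u*(-5*u*v + 15*u + 4*v^2 - 13*v + 3)) dv

Using F^*(f dg) = (f ∘ F) d(g ∘ F), substitute each coordinate x_i by F_i(u, v) in f_i, and replace dx_i by d F_i = (∂F_i/∂u) du + (∂F_i/∂v) dv.
  For the x component: f_1(F) = -2*v^2 + v - 2; d F_1 = (-3) du + (0) dv
  For the y component: f_2(F) = 5*u*(3 - v); d F_2 = (v - 3) du + (u) dv
  For the z component: f_3(F) = u*(3 - v); d F_3 = (0) du + (1 - 4*v) dv
Combining and collecting du, dv coefficients:
  coeff of du: -5*u*v^2 + 30*u*v - 45*u + 6*v^2 - 3*v + 6
  coeff of dv: u*(-5*u*v + 15*u + 4*v^2 - 13*v + 3)
F^* omega = (-5*u*v^2 + 30*u*v - 45*u + 6*v^2 - 3*v + 6) du + (u*(-5*u*v + 15*u + 4*v^2 - 13*v + 3)) dv.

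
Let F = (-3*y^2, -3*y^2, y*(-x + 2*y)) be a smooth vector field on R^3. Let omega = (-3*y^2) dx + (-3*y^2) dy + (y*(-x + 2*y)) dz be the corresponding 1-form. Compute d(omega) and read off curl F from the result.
d(omega) = (-x + 4*y) dy ∧ dz + (y) dz ∧ dx + (6*y) dx ∧ dy; curl F = (-x + 4*y, y, 6*y)

d omega = sum_{i<j} (∂f_j/∂x_i - ∂f_i/∂x_j) dx_i ∧ dx_j. Under the identification (dy ∧ dz, dz ∧ dx, dx ∧ dy) ↔ (e_x, e_y, e_z), the coefficients are exactly the components of curl F. Compute:
  ∂R/∂y - ∂Q/∂z = (-x + 4*y) - (0) = -x + 4*y
  ∂P/∂z - ∂R/∂x = (0) - (-y) = y
  ∂Q/∂x - ∂P/∂y = (0) - (-6*y) = 6*y.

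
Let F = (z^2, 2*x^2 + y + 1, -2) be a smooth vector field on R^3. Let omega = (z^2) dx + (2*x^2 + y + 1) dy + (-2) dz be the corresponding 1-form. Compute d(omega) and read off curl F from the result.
d(omega) = (0) dy ∧ dz + (2*z) dz ∧ dx + (4*x) dx ∧ dy; curl F = (0, 2*z, 4*x)

d omega = sum_{i<j} (∂f_j/∂x_i - ∂f_i/∂x_j) dx_i ∧ dx_j. Under the identification (dy ∧ dz, dz ∧ dx, dx ∧ dy) ↔ (e_x, e_y, e_z), the coefficients are exactly the components of curl F. Compute:
  ∂R/∂y - ∂Q/∂z = (0) - (0) = 0
  ∂P/∂z - ∂R/∂x = (2*z) - (0) = 2*z
  ∂Q/∂x - ∂P/∂y = (4*x) - (0) = 4*x.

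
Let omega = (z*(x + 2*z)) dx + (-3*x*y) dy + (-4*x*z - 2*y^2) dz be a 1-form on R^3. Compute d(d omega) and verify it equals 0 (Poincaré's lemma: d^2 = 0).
d(d omega) = 0

Step 1: d omega = sum_{i<j} (∂f_j/∂x_i - ∂f_i/∂x_j) dx_i ∧ dx_j:
  coeff of dx ∧ dy: -3*y
  coeff of dx ∧ dz: -x - 8*z
  coeff of dy ∧ dz: -4*y
Step 2: Apply d again to each 2-form coefficient. The only possible 3-form in R^3 is dx ∧ dy ∧ dz, with coefficient
  ∂(coeff of dy∧dz)/∂x - ∂(coeff of dx∧dz)/∂y + ∂(coeff of dx∧dy)/∂z
  = ∂/∂x (-4*y) - ∂/∂y (-x - 8*z) + ∂/∂z (-3*y).
Each of these terms simplifies to sums of mixed partials that cancel in pairs. The result is 0 (by equality of mixed partials for smooth functions — Schwarz / Clairaut).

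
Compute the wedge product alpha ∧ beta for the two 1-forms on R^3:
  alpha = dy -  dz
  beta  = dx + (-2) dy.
alpha ∧ beta = (-1) dx ∧ dy + (1) dx ∧ dz + (-2) dy ∧ dz

Distribute the wedge, using dx_i ∧ dx_j = -dx_j ∧ dx_i and dx_i ∧ dx_i = 0. For each pair (i, j) with i < j, the coefficient of dx_i ∧ dx_j in alpha ∧ beta is (alpha_i * beta_j - alpha_j * beta_i). Collecting: alpha ∧ beta = (-1) dx ∧ dy + (1) dx ∧ dz + (-2) dy ∧ dz.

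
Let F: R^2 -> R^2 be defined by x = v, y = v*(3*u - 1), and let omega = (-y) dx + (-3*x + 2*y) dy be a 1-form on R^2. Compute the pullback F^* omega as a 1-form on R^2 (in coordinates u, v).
F^* omega = (v^2*(18*u - 15)) du + (6*v*(3*u^2 - 4*u + 1)) dv

Using F^*(f dg) = (f ∘ F) d(g ∘ F), substitute each coordinate x_i by F_i(u, v) in f_i, and replace dx_i by d F_i = (∂F_i/∂u) du + (∂F_i/∂v) dv.
  For the x component: f_1(F) = v*(1 - 3*u); d F_1 = (0) du + (1) dv
  For the y component: f_2(F) = v*(6*u - 5); d F_2 = (3*v) du + (3*u - 1) dv
Combining and collecting du, dv coefficients:
  coeff of du: v^2*(18*u - 15)
  coeff of dv: 6*v*(3*u^2 - 4*u + 1)
F^* omega = (v^2*(18*u - 15)) du + (6*v*(3*u^2 - 4*u + 1)) dv.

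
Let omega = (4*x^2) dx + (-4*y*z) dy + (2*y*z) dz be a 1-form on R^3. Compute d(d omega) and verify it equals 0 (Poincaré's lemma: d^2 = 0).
d(d omega) = 0

Step 1: d omega = sum_{i<j} (∂f_j/∂x_i - ∂f_i/∂x_j) dx_i ∧ dx_j:
  coeff of dx ∧ dy: 0
  coeff of dx ∧ dz: 0
  coeff of dy ∧ dz: 4*y + 2*z
Step 2: Apply d again to each 2-form coefficient. The only possible 3-form in R^3 is dx ∧ dy ∧ dz, with coefficient
  ∂(coeff of dy∧dz)/∂x - ∂(coeff of dx∧dz)/∂y + ∂(coeff of dx∧dy)/∂z
  = ∂/∂x (4*y + 2*z) - ∂/∂y (0) + ∂/∂z (0).
Each of these terms simplifies to sums of mixed partials that cancel in pairs. The result is 0 (by equality of mixed partials for smooth functions — Schwarz / Clairaut).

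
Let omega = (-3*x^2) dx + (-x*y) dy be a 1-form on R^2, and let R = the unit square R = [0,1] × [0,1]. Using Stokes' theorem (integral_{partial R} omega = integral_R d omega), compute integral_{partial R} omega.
integral_(partial R) omega = -1/2

Stokes: integral_partial_R omega = integral_R d omega with d omega = (∂Q/∂x - ∂P/∂y) dx ∧ dy.
  ∂Q/∂x = -y
  ∂P/∂y = 0
  integrand = ∂Q/∂x - ∂P/∂y = -y.
Integrating over R: integral_0^1 integral_0^1 (-y) dx dy = -1/2.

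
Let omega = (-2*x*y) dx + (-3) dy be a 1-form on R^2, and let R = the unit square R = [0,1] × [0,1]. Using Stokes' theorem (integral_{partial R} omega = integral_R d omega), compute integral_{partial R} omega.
integral_(partial R) omega = 1

Stokes: integral_partial_R omega = integral_R d omega with d omega = (∂Q/∂x - ∂P/∂y) dx ∧ dy.
  ∂Q/∂x = 0
  ∂P/∂y = -2*x
  integrand = ∂Q/∂x - ∂P/∂y = 2*x.
Integrating over R: integral_0^1 integral_0^1 (2*x) dx dy = 1.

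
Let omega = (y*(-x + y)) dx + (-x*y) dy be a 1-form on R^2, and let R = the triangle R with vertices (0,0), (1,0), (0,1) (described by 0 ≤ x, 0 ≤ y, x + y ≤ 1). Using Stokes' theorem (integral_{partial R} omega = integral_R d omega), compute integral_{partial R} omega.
integral_(partial R) omega = -1/3

Stokes: integral_partial_R omega = integral_R d omega with d omega = (∂Q/∂x - ∂P/∂y) dx ∧ dy.
  ∂Q/∂x = -y
  ∂P/∂y = -x + 2*y
  integrand = ∂Q/∂x - ∂P/∂y = x - 3*y.
Integrating over R: integral_0^1 integral_0^{1-x} (x - 3*y) dy dx = -1/3.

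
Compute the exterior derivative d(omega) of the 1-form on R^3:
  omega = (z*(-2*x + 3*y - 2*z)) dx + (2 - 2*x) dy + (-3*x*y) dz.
d(omega) = (-3*z - 2) dx ∧ dy + (2*x - 6*y + 4*z) dx ∧ dz + (-3*x) dy ∧ dz

For a 1-form omega = sum_i f_i dx_i, the exterior derivative is
  d(omega) = sum_{i < j} (∂f_j/∂x_i - ∂f_i/∂x_j) dx_i ∧ dx_j.
  coefficient of dx ∧ dy: ∂f_2/∂x - ∂f_1/∂y = ∂(2 - 2*x)/∂x - ∂(z*(-2*x + 3*y - 2*z))/∂y = -3*z - 2
  coefficient of dx ∧ dz: ∂f_3/∂x - ∂f_1/∂z = ∂(-3*x*y)/∂x - ∂(z*(-2*x + 3*y - 2*z))/∂z = 2*x - 6*y + 4*z
  coefficient of dy ∧ dz: ∂f_3/∂y - ∂f_2/∂z = ∂(-3*x*y)/∂y - ∂(2 - 2*x)/∂z = -3*x
Assembling: d(omega) = (-3*z - 2) dx ∧ dy + (2*x - 6*y + 4*z) dx ∧ dz + (-3*x) dy ∧ dz.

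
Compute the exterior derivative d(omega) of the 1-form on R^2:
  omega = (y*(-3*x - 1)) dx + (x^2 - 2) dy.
d(omega) = (5*x + 1) dx ∧ dy

For a 1-form omega = sum_i f_i dx_i, the exterior derivative is
  d(omega) = sum_{i < j} (∂f_j/∂x_i - ∂f_i/∂x_j) dx_i ∧ dx_j.
  coefficient of dx ∧ dy: ∂f_2/∂x - ∂f_1/∂y = ∂(x^2 - 2)/∂x - ∂(y*(-3*x - 1))/∂y = 5*x + 1
Assembling: d(omega) = (5*x + 1) dx ∧ dy.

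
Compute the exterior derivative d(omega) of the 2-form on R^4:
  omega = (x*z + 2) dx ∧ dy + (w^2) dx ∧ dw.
d(omega) = (x) dx ∧ dy ∧ dz

For a 2-form omega = sum_{i<j} g_{ij} dx_i ∧ dx_j, the exterior derivative is
  d(omega) = sum_{i<j} d(g_{ij}) ∧ dx_i ∧ dx_j = sum_{i<j, k} (∂g_{ij}/∂x_k) dx_k ∧ dx_i ∧ dx_j.
Expand each term, using dx_k ∧ dx_i ∧ dx_j = sgn(permutation) dx_{(a)} ∧ dx_{(b)} ∧ dx_{(c)} with (a < b < c) sorted:
  d(x*z + 2) includes (∂/∂z)(x*z + 2) dz = (x) dz, which multiplied by dx ∧ dy gives (x) dx ∧ dy ∧ dz
Collecting like 3-forms: d(omega) = (x) dx ∧ dy ∧ dz.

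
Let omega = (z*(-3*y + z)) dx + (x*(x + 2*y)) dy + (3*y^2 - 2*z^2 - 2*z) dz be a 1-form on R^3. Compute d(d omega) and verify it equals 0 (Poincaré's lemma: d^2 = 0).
d(d omega) = 0

Step 1: d omega = sum_{i<j} (∂f_j/∂x_i - ∂f_i/∂x_j) dx_i ∧ dx_j:
  coeff of dx ∧ dy: 2*x + 2*y + 3*z
  coeff of dx ∧ dz: 3*y - 2*z
  coeff of dy ∧ dz: 6*y
Step 2: Apply d again to each 2-form coefficient. The only possible 3-form in R^3 is dx ∧ dy ∧ dz, with coefficient
  ∂(coeff of dy∧dz)/∂x - ∂(coeff of dx∧dz)/∂y + ∂(coeff of dx∧dy)/∂z
  = ∂/∂x (6*y) - ∂/∂y (3*y - 2*z) + ∂/∂z (2*x + 2*y + 3*z).
Each of these terms simplifies to sums of mixed partials that cancel in pairs. The result is 0 (by equality of mixed partials for smooth functions — Schwarz / Clairaut).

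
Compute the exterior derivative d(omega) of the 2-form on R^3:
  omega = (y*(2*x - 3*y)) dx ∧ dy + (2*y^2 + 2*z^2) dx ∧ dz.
d(omega) = (-4*y) dx ∧ dy ∧ dz

For a 2-form omega = sum_{i<j} g_{ij} dx_i ∧ dx_j, the exterior derivative is
  d(omega) = sum_{i<j} d(g_{ij}) ∧ dx_i ∧ dx_j = sum_{i<j, k} (∂g_{ij}/∂x_k) dx_k ∧ dx_i ∧ dx_j.
Expand each term, using dx_k ∧ dx_i ∧ dx_j = sgn(permutation) dx_{(a)} ∧ dx_{(b)} ∧ dx_{(c)} with (a < b < c) sorted:
  d(2*y^2 + 2*z^2) includes (∂/∂y)(2*y^2 + 2*z^2) dy = (4*y) dy, which multiplied by dx ∧ dz gives (-4*y) dx ∧ dy ∧ dz
Collecting like 3-forms: d(omega) = (-4*y) dx ∧ dy ∧ dz.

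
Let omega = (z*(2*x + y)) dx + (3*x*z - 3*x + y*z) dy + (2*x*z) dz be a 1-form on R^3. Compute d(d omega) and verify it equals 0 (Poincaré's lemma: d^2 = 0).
d(d omega) = 0

Step 1: d omega = sum_{i<j} (∂f_j/∂x_i - ∂f_i/∂x_j) dx_i ∧ dx_j:
  coeff of dx ∧ dy: 2*z - 3
  coeff of dx ∧ dz: -2*x - y + 2*z
  coeff of dy ∧ dz: -3*x - y
Step 2: Apply d again to each 2-form coefficient. The only possible 3-form in R^3 is dx ∧ dy ∧ dz, with coefficient
  ∂(coeff of dy∧dz)/∂x - ∂(coeff of dx∧dz)/∂y + ∂(coeff of dx∧dy)/∂z
  = ∂/∂x (-3*x - y) - ∂/∂y (-2*x - y + 2*z) + ∂/∂z (2*z - 3).
Each of these terms simplifies to sums of mixed partials that cancel in pairs. The result is 0 (by equality of mixed partials for smooth functions — Schwarz / Clairaut).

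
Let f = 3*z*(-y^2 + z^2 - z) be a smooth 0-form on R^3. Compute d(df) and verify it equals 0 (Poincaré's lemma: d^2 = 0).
d(df) = 0

Step 1: df = sum_i (∂f/∂x_i) dx_i = (0) dx + (-6*y*z) dy + (-3*y^2 + 9*z^2 - 6*z) dz.
Step 2: Apply d again. Using the 1-form formula, the coefficient of dx ∧ dy in d(df) is ∂^2 f/∂x ∂y - ∂^2 f/∂y ∂x = (0) - (0) = 0 (equality of mixed partials for smooth f).
Similarly for dx ∧ dz and dy ∧ dz — all coefficients vanish. So d(df) = 0.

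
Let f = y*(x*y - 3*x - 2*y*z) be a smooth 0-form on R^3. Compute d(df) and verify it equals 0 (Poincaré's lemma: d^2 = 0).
d(df) = 0

Step 1: df = sum_i (∂f/∂x_i) dx_i = (y*(y - 3)) dx + (2*x*y - 3*x - 4*y*z) dy + (-2*y^2) dz.
Step 2: Apply d again. Using the 1-form formula, the coefficient of dx ∧ dy in d(df) is ∂^2 f/∂x ∂y - ∂^2 f/∂y ∂x = (2*y - 3) - (2*y - 3) = 0 (equality of mixed partials for smooth f).
Similarly for dx ∧ dz and dy ∧ dz — all coefficients vanish. So d(df) = 0.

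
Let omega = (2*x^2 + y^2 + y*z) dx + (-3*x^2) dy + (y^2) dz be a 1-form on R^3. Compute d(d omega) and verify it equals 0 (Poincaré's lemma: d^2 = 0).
d(d omega) = 0

Step 1: d omega = sum_{i<j} (∂f_j/∂x_i - ∂f_i/∂x_j) dx_i ∧ dx_j:
  coeff of dx ∧ dy: -6*x - 2*y - z
  coeff of dx ∧ dz: -y
  coeff of dy ∧ dz: 2*y
Step 2: Apply d again to each 2-form coefficient. The only possible 3-form in R^3 is dx ∧ dy ∧ dz, with coefficient
  ∂(coeff of dy∧dz)/∂x - ∂(coeff of dx∧dz)/∂y + ∂(coeff of dx∧dy)/∂z
  = ∂/∂x (2*y) - ∂/∂y (-y) + ∂/∂z (-6*x - 2*y - z).
Each of these terms simplifies to sums of mixed partials that cancel in pairs. The result is 0 (by equality of mixed partials for smooth functions — Schwarz / Clairaut).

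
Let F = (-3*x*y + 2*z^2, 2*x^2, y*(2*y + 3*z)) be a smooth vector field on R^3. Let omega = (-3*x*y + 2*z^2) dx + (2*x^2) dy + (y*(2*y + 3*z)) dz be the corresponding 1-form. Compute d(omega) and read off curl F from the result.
d(omega) = (4*y + 3*z) dy ∧ dz + (4*z) dz ∧ dx + (7*x) dx ∧ dy; curl F = (4*y + 3*z, 4*z, 7*x)

d omega = sum_{i<j} (∂f_j/∂x_i - ∂f_i/∂x_j) dx_i ∧ dx_j. Under the identification (dy ∧ dz, dz ∧ dx, dx ∧ dy) ↔ (e_x, e_y, e_z), the coefficients are exactly the components of curl F. Compute:
  ∂R/∂y - ∂Q/∂z = (4*y + 3*z) - (0) = 4*y + 3*z
  ∂P/∂z - ∂R/∂x = (4*z) - (0) = 4*z
  ∂Q/∂x - ∂P/∂y = (4*x) - (-3*x) = 7*x.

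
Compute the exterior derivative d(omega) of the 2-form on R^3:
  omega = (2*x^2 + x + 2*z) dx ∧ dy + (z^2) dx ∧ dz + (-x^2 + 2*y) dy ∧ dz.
d(omega) = (2 - 2*x) dx ∧ dy ∧ dz

For a 2-form omega = sum_{i<j} g_{ij} dx_i ∧ dx_j, the exterior derivative is
  d(omega) = sum_{i<j} d(g_{ij}) ∧ dx_i ∧ dx_j = sum_{i<j, k} (∂g_{ij}/∂x_k) dx_k ∧ dx_i ∧ dx_j.
Expand each term, using dx_k ∧ dx_i ∧ dx_j = sgn(permutation) dx_{(a)} ∧ dx_{(b)} ∧ dx_{(c)} with (a < b < c) sorted:
  d(2*x^2 + x + 2*z) includes (∂/∂z)(2*x^2 + x + 2*z) dz = (2) dz, which multiplied by dx ∧ dy gives (2) dx ∧ dy ∧ dz
  d(-x^2 + 2*y) includes (∂/∂x)(-x^2 + 2*y) dx = (-2*x) dx, which multiplied by dy ∧ dz gives (-2*x) dx ∧ dy ∧ dz
Collecting like 3-forms: d(omega) = (2 - 2*x) dx ∧ dy ∧ dz.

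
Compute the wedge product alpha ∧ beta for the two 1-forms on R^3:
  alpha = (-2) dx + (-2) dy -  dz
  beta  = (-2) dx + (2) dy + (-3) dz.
alpha ∧ beta = (-8) dx ∧ dy + (4) dx ∧ dz + (8) dy ∧ dz

Distribute the wedge, using dx_i ∧ dx_j = -dx_j ∧ dx_i and dx_i ∧ dx_i = 0. For each pair (i, j) with i < j, the coefficient of dx_i ∧ dx_j in alpha ∧ beta is (alpha_i * beta_j - alpha_j * beta_i). Collecting: alpha ∧ beta = (-8) dx ∧ dy + (4) dx ∧ dz + (8) dy ∧ dz.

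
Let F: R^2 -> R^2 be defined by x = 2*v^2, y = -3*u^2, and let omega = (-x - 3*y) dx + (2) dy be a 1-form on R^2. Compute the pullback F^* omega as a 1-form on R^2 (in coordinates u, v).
F^* omega = (-12*u) du + (36*u^2*v - 8*v^3) dv

Using F^*(f dg) = (f ∘ F) d(g ∘ F), substitute each coordinate x_i by F_i(u, v) in f_i, and replace dx_i by d F_i = (∂F_i/∂u) du + (∂F_i/∂v) dv.
  For the x component: f_1(F) = 9*u^2 - 2*v^2; d F_1 = (0) du + (4*v) dv
  For the y component: f_2(F) = 2; d F_2 = (-6*u) du + (0) dv
Combining and collecting du, dv coefficients:
  coeff of du: -12*u
  coeff of dv: 36*u^2*v - 8*v^3
F^* omega = (-12*u) du + (36*u^2*v - 8*v^3) dv.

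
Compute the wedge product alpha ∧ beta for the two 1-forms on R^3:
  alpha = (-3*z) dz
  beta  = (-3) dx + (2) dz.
alpha ∧ beta = (-9*z) dx ∧ dz

Distribute the wedge, using dx_i ∧ dx_j = -dx_j ∧ dx_i and dx_i ∧ dx_i = 0. For each pair (i, j) with i < j, the coefficient of dx_i ∧ dx_j in alpha ∧ beta is (alpha_i * beta_j - alpha_j * beta_i). Collecting: alpha ∧ beta = (-9*z) dx ∧ dz.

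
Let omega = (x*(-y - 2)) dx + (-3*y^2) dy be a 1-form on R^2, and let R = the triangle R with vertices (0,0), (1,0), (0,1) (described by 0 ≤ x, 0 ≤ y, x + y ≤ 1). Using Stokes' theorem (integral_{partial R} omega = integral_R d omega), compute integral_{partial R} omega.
integral_(partial R) omega = 1/6

Stokes: integral_partial_R omega = integral_R d omega with d omega = (∂Q/∂x - ∂P/∂y) dx ∧ dy.
  ∂Q/∂x = 0
  ∂P/∂y = -x
  integrand = ∂Q/∂x - ∂P/∂y = x.
Integrating over R: integral_0^1 integral_0^{1-x} (x) dy dx = 1/6.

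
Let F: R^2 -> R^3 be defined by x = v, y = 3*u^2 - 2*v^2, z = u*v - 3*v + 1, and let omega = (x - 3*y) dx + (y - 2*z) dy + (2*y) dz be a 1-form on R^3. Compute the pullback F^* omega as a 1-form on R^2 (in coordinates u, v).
F^* omega = (18*u^3 - 6*u^2*v - 12*u*v^2 + 36*u*v - 12*u - 4*v^3) du + (6*u^3 - 12*u^2*v - 27*u^2 + 4*u*v^2 + 8*v^3 - 6*v^2 + 9*v) dv

Using F^*(f dg) = (f ∘ F) d(g ∘ F), substitute each coordinate x_i by F_i(u, v) in f_i, and replace dx_i by d F_i = (∂F_i/∂u) du + (∂F_i/∂v) dv.
  For the x component: f_1(F) = -9*u^2 + 6*v^2 + v; d F_1 = (0) du + (1) dv
  For the y component: f_2(F) = 3*u^2 - 2*u*v - 2*v^2 + 6*v - 2; d F_2 = (6*u) du + (-4*v) dv
  For the z component: f_3(F) = 6*u^2 - 4*v^2; d F_3 = (v) du + (u - 3) dv
Combining and collecting du, dv coefficients:
  coeff of du: 18*u^3 - 6*u^2*v - 12*u*v^2 + 36*u*v - 12*u - 4*v^3
  coeff of dv: 6*u^3 - 12*u^2*v - 27*u^2 + 4*u*v^2 + 8*v^3 - 6*v^2 + 9*v
F^* omega = (18*u^3 - 6*u^2*v - 12*u*v^2 + 36*u*v - 12*u - 4*v^3) du + (6*u^3 - 12*u^2*v - 27*u^2 + 4*u*v^2 + 8*v^3 - 6*v^2 + 9*v) dv.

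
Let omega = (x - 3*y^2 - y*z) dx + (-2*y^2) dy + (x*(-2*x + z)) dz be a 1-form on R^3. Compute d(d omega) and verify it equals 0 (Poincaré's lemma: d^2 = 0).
d(d omega) = 0

Step 1: d omega = sum_{i<j} (∂f_j/∂x_i - ∂f_i/∂x_j) dx_i ∧ dx_j:
  coeff of dx ∧ dy: 6*y + z
  coeff of dx ∧ dz: -4*x + y + z
  coeff of dy ∧ dz: 0
Step 2: Apply d again to each 2-form coefficient. The only possible 3-form in R^3 is dx ∧ dy ∧ dz, with coefficient
  ∂(coeff of dy∧dz)/∂x - ∂(coeff of dx∧dz)/∂y + ∂(coeff of dx∧dy)/∂z
  = ∂/∂x (0) - ∂/∂y (-4*x + y + z) + ∂/∂z (6*y + z).
Each of these terms simplifies to sums of mixed partials that cancel in pairs. The result is 0 (by equality of mixed partials for smooth functions — Schwarz / Clairaut).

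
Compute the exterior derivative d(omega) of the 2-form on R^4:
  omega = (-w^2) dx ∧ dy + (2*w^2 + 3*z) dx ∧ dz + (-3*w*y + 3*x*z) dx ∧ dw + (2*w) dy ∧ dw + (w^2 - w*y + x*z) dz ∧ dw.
d(omega) = (w) dx ∧ dy ∧ dw + (4*w - 3*x + z) dx ∧ dz ∧ dw + (-w) dy ∧ dz ∧ dw

For a 2-form omega = sum_{i<j} g_{ij} dx_i ∧ dx_j, the exterior derivative is
  d(omega) = sum_{i<j} d(g_{ij}) ∧ dx_i ∧ dx_j = sum_{i<j, k} (∂g_{ij}/∂x_k) dx_k ∧ dx_i ∧ dx_j.
Expand each term, using dx_k ∧ dx_i ∧ dx_j = sgn(permutation) dx_{(a)} ∧ dx_{(b)} ∧ dx_{(c)} with (a < b < c) sorted:
  d(-w^2) includes (∂/∂w)(-w^2) dw = (-2*w) dw, which multiplied by dx ∧ dy gives (-2*w) dx ∧ dy ∧ dw
  d(2*w^2 + 3*z) includes (∂/∂w)(2*w^2 + 3*z) dw = (4*w) dw, which multiplied by dx ∧ dz gives (4*w) dx ∧ dz ∧ dw
  d(-3*w*y + 3*x*z) includes (∂/∂y)(-3*w*y + 3*x*z) dy = (-3*w) dy, which multiplied by dx ∧ dw gives (3*w) dx ∧ dy ∧ dw
  d(-3*w*y + 3*x*z) includes (∂/∂z)(-3*w*y + 3*x*z) dz = (3*x) dz, which multiplied by dx ∧ dw gives (-3*x) dx ∧ dz ∧ dw
  d(w^2 - w*y + x*z) includes (∂/∂x)(w^2 - w*y + x*z) dx = (z) dx, which multiplied by dz ∧ dw gives (z) dx ∧ dz ∧ dw
  d(w^2 - w*y + x*z) includes (∂/∂y)(w^2 - w*y + x*z) dy = (-w) dy, which multiplied by dz ∧ dw gives (-w) dy ∧ dz ∧ dw
Collecting like 3-forms: d(omega) = (w) dx ∧ dy ∧ dw + (4*w - 3*x + z) dx ∧ dz ∧ dw + (-w) dy ∧ dz ∧ dw.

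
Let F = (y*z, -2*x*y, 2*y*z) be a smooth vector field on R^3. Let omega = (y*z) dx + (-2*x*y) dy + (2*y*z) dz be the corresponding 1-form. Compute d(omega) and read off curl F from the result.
d(omega) = (2*z) dy ∧ dz + (y) dz ∧ dx + (-2*y - z) dx ∧ dy; curl F = (2*z, y, -2*y - z)

d omega = sum_{i<j} (∂f_j/∂x_i - ∂f_i/∂x_j) dx_i ∧ dx_j. Under the identification (dy ∧ dz, dz ∧ dx, dx ∧ dy) ↔ (e_x, e_y, e_z), the coefficients are exactly the components of curl F. Compute:
  ∂R/∂y - ∂Q/∂z = (2*z) - (0) = 2*z
  ∂P/∂z - ∂R/∂x = (y) - (0) = y
  ∂Q/∂x - ∂P/∂y = (-2*y) - (z) = -2*y - z.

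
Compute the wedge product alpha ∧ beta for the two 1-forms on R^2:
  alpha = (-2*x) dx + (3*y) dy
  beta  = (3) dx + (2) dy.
alpha ∧ beta = (-4*x - 9*y) dx ∧ dy

Distribute the wedge, using dx_i ∧ dx_j = -dx_j ∧ dx_i and dx_i ∧ dx_i = 0. For each pair (i, j) with i < j, the coefficient of dx_i ∧ dx_j in alpha ∧ beta is (alpha_i * beta_j - alpha_j * beta_i). Collecting: alpha ∧ beta = (-4*x - 9*y) dx ∧ dy.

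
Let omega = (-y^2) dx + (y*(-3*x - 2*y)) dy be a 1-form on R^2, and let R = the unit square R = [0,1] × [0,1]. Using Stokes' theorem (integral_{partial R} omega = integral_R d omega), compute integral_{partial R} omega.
integral_(partial R) omega = -1/2

Stokes: integral_partial_R omega = integral_R d omega with d omega = (∂Q/∂x - ∂P/∂y) dx ∧ dy.
  ∂Q/∂x = -3*y
  ∂P/∂y = -2*y
  integrand = ∂Q/∂x - ∂P/∂y = -y.
Integrating over R: integral_0^1 integral_0^1 (-y) dx dy = -1/2.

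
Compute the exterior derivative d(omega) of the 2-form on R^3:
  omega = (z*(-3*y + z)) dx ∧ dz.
d(omega) = (3*z) dx ∧ dy ∧ dz

For a 2-form omega = sum_{i<j} g_{ij} dx_i ∧ dx_j, the exterior derivative is
  d(omega) = sum_{i<j} d(g_{ij}) ∧ dx_i ∧ dx_j = sum_{i<j, k} (∂g_{ij}/∂x_k) dx_k ∧ dx_i ∧ dx_j.
Expand each term, using dx_k ∧ dx_i ∧ dx_j = sgn(permutation) dx_{(a)} ∧ dx_{(b)} ∧ dx_{(c)} with (a < b < c) sorted:
  d(z*(-3*y + z)) includes (∂/∂y)(z*(-3*y + z)) dy = (-3*z) dy, which multiplied by dx ∧ dz gives (3*z) dx ∧ dy ∧ dz
Collecting like 3-forms: d(omega) = (3*z) dx ∧ dy ∧ dz.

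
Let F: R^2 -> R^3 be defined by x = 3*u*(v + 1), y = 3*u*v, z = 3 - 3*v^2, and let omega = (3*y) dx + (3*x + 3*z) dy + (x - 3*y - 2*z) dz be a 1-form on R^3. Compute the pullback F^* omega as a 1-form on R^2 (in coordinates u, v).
F^* omega = (27*v*(2*u*v + 2*u - v^2 + 1)) du + (54*u^2*v + 27*u^2 + 9*u*v^2 - 18*u*v + 27*u - 36*v^3 + 36*v) dv

Using F^*(f dg) = (f ∘ F) d(g ∘ F), substitute each coordinate x_i by F_i(u, v) in f_i, and replace dx_i by d F_i = (∂F_i/∂u) du + (∂F_i/∂v) dv.
  For the x component: f_1(F) = 9*u*v; d F_1 = (3*v + 3) du + (3*u) dv
  For the y component: f_2(F) = 9*u*v + 9*u - 9*v^2 + 9; d F_2 = (3*v) du + (3*u) dv
  For the z component: f_3(F) = -6*u*v + 3*u + 6*v^2 - 6; d F_3 = (0) du + (-6*v) dv
Combining and collecting du, dv coefficients:
  coeff of du: 27*v*(2*u*v + 2*u - v^2 + 1)
  coeff of dv: 54*u^2*v + 27*u^2 + 9*u*v^2 - 18*u*v + 27*u - 36*v^3 + 36*v
F^* omega = (27*v*(2*u*v + 2*u - v^2 + 1)) du + (54*u^2*v + 27*u^2 + 9*u*v^2 - 18*u*v + 27*u - 36*v^3 + 36*v) dv.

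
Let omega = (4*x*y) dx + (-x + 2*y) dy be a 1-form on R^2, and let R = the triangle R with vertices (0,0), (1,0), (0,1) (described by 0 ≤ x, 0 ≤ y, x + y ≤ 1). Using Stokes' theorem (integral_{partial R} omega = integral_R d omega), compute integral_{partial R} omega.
integral_(partial R) omega = -7/6

Stokes: integral_partial_R omega = integral_R d omega with d omega = (∂Q/∂x - ∂P/∂y) dx ∧ dy.
  ∂Q/∂x = -1
  ∂P/∂y = 4*x
  integrand = ∂Q/∂x - ∂P/∂y = -4*x - 1.
Integrating over R: integral_0^1 integral_0^{1-x} (-4*x - 1) dy dx = -7/6.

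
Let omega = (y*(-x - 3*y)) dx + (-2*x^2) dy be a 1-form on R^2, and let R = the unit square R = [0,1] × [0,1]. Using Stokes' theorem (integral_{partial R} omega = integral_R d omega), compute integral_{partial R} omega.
integral_(partial R) omega = 3/2

Stokes: integral_partial_R omega = integral_R d omega with d omega = (∂Q/∂x - ∂P/∂y) dx ∧ dy.
  ∂Q/∂x = -4*x
  ∂P/∂y = -x - 6*y
  integrand = ∂Q/∂x - ∂P/∂y = -3*x + 6*y.
Integrating over R: integral_0^1 integral_0^1 (-3*x + 6*y) dx dy = 3/2.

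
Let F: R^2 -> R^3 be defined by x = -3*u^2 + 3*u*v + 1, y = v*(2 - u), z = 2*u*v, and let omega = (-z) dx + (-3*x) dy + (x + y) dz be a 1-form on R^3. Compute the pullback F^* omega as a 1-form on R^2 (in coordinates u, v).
F^* omega = (v*(-3*u^2 + 7*u*v + 4*v + 5)) du + (-15*u^3 + 7*u^2*v + 18*u^2 - 14*u*v + 5*u - 6) dv

Using F^*(f dg) = (f ∘ F) d(g ∘ F), substitute each coordinate x_i by F_i(u, v) in f_i, and replace dx_i by d F_i = (∂F_i/∂u) du + (∂F_i/∂v) dv.
  For the x component: f_1(F) = -2*u*v; d F_1 = (-6*u + 3*v) du + (3*u) dv
  For the y component: f_2(F) = 9*u^2 - 9*u*v - 3; d F_2 = (-v) du + (2 - u) dv
  For the z component: f_3(F) = -3*u^2 + 2*u*v + 2*v + 1; d F_3 = (2*v) du + (2*u) dv
Combining and collecting du, dv coefficients:
  coeff of du: v*(-3*u^2 + 7*u*v + 4*v + 5)
  coeff of dv: -15*u^3 + 7*u^2*v + 18*u^2 - 14*u*v + 5*u - 6
F^* omega = (v*(-3*u^2 + 7*u*v + 4*v + 5)) du + (-15*u^3 + 7*u^2*v + 18*u^2 - 14*u*v + 5*u - 6) dv.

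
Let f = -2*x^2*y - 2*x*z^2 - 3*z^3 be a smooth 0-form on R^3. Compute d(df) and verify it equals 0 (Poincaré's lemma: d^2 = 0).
d(df) = 0

Step 1: df = sum_i (∂f/∂x_i) dx_i = (-4*x*y - 2*z^2) dx + (-2*x^2) dy + (z*(-4*x - 9*z)) dz.
Step 2: Apply d again. Using the 1-form formula, the coefficient of dx ∧ dy in d(df) is ∂^2 f/∂x ∂y - ∂^2 f/∂y ∂x = (-4*x) - (-4*x) = 0 (equality of mixed partials for smooth f).
Similarly for dx ∧ dz and dy ∧ dz — all coefficients vanish. So d(df) = 0.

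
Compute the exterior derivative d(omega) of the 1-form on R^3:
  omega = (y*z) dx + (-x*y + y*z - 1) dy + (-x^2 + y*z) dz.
d(omega) = (-y - z) dx ∧ dy + (-2*x - y) dx ∧ dz + (-y + z) dy ∧ dz

For a 1-form omega = sum_i f_i dx_i, the exterior derivative is
  d(omega) = sum_{i < j} (∂f_j/∂x_i - ∂f_i/∂x_j) dx_i ∧ dx_j.
  coefficient of dx ∧ dy: ∂f_2/∂x - ∂f_1/∂y = ∂(-x*y + y*z - 1)/∂x - ∂(y*z)/∂y = -y - z
  coefficient of dx ∧ dz: ∂f_3/∂x - ∂f_1/∂z = ∂(-x^2 + y*z)/∂x - ∂(y*z)/∂z = -2*x - y
  coefficient of dy ∧ dz: ∂f_3/∂y - ∂f_2/∂z = ∂(-x^2 + y*z)/∂y - ∂(-x*y + y*z - 1)/∂z = -y + z
Assembling: d(omega) = (-y - z) dx ∧ dy + (-2*x - y) dx ∧ dz + (-y + z) dy ∧ dz.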